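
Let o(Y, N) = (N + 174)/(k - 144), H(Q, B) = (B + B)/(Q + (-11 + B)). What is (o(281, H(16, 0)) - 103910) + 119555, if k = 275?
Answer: 2049669/131 ≈ 15646.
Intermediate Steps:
H(Q, B) = 2*B/(-11 + B + Q) (H(Q, B) = (2*B)/(-11 + B + Q) = 2*B/(-11 + B + Q))
o(Y, N) = 174/131 + N/131 (o(Y, N) = (N + 174)/(275 - 144) = (174 + N)/131 = (174 + N)*(1/131) = 174/131 + N/131)
(o(281, H(16, 0)) - 103910) + 119555 = ((174/131 + (2*0/(-11 + 0 + 16))/131) - 103910) + 119555 = ((174/131 + (2*0/5)/131) - 103910) + 119555 = ((174/131 + (2*0*(⅕))/131) - 103910) + 119555 = ((174/131 + (1/131)*0) - 103910) + 119555 = ((174/131 + 0) - 103910) + 119555 = (174/131 - 103910) + 119555 = -13612036/131 + 119555 = 2049669/131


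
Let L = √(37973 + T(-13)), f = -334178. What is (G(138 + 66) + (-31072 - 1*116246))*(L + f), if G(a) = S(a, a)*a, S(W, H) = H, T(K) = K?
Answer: 35323282956 - 211404*√9490 ≈ 3.5303e+10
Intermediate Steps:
G(a) = a² (G(a) = a*a = a²)
L = 2*√9490 (L = √(37973 - 13) = √37960 = 2*√9490 ≈ 194.83)
(G(138 + 66) + (-31072 - 1*116246))*(L + f) = ((138 + 66)² + (-31072 - 1*116246))*(2*√9490 - 334178) = (204² + (-31072 - 116246))*(-334178 + 2*√9490) = (41616 - 147318)*(-334178 + 2*√9490) = -105702*(-334178 + 2*√9490) = 35323282956 - 211404*√9490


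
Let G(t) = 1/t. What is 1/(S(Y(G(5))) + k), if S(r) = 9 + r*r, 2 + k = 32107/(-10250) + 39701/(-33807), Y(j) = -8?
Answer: 346521750/23110667651 ≈ 0.014994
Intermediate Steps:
k = -2185420099/346521750 (k = -2 + (32107/(-10250) + 39701/(-33807)) = -2 + (32107*(-1/10250) + 39701*(-1/33807)) = -2 + (-32107/10250 - 39701/33807) = -2 - 1492376599/346521750 = -2185420099/346521750 ≈ -6.3067)
S(r) = 9 + r**2
1/(S(Y(G(5))) + k) = 1/((9 + (-8)**2) - 2185420099/346521750) = 1/((9 + 64) - 2185420099/346521750) = 1/(73 - 2185420099/346521750) = 1/(23110667651/346521750) = 346521750/23110667651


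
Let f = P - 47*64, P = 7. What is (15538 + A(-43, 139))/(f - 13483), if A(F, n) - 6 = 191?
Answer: -15735/16484 ≈ -0.95456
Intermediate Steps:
A(F, n) = 197 (A(F, n) = 6 + 191 = 197)
f = -3001 (f = 7 - 47*64 = 7 - 3008 = -3001)
(15538 + A(-43, 139))/(f - 13483) = (15538 + 197)/(-3001 - 13483) = 15735/(-16484) = 15735*(-1/16484) = -15735/16484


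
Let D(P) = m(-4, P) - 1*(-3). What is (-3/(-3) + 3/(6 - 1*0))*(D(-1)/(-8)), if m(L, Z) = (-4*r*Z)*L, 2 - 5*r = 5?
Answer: -189/80 ≈ -2.3625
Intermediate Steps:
r = -⅗ (r = ⅖ - ⅕*5 = ⅖ - 1 = -⅗ ≈ -0.60000)
m(L, Z) = 12*L*Z/5 (m(L, Z) = (-4*(-3*Z/5))*L = (-(-12)*Z/5)*L = (12*Z/5)*L = 12*L*Z/5)
D(P) = 3 - 48*P/5 (D(P) = (12/5)*(-4)*P - 1*(-3) = -48*P/5 + 3 = 3 - 48*P/5)
(-3/(-3) + 3/(6 - 1*0))*(D(-1)/(-8)) = (-3/(-3) + 3/(6 - 1*0))*((3 - 48/5*(-1))/(-8)) = (-3*(-⅓) + 3/(6 + 0))*((3 + 48/5)*(-⅛)) = (1 + 3/6)*((63/5)*(-⅛)) = (1 + 3*(⅙))*(-63/40) = (1 + ½)*(-63/40) = (3/2)*(-63/40) = -189/80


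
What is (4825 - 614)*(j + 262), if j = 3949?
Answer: 17732521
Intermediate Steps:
(4825 - 614)*(j + 262) = (4825 - 614)*(3949 + 262) = 4211*4211 = 17732521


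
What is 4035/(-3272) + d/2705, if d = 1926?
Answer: -4612803/8850760 ≈ -0.52118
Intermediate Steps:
4035/(-3272) + d/2705 = 4035/(-3272) + 1926/2705 = 4035*(-1/3272) + 1926*(1/2705) = -4035/3272 + 1926/2705 = -4612803/8850760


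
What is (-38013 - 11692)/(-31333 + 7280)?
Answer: 49705/24053 ≈ 2.0665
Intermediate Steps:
(-38013 - 11692)/(-31333 + 7280) = -49705/(-24053) = -49705*(-1/24053) = 49705/24053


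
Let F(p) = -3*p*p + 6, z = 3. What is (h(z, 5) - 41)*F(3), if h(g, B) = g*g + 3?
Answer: 609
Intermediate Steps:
h(g, B) = 3 + g**2 (h(g, B) = g**2 + 3 = 3 + g**2)
F(p) = 6 - 3*p**2 (F(p) = -3*p**2 + 6 = 6 - 3*p**2)
(h(z, 5) - 41)*F(3) = ((3 + 3**2) - 41)*(6 - 3*3**2) = ((3 + 9) - 41)*(6 - 3*9) = (12 - 41)*(6 - 27) = -29*(-21) = 609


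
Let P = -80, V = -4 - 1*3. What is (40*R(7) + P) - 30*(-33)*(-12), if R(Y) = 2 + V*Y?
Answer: -13840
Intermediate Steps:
V = -7 (V = -4 - 3 = -7)
R(Y) = 2 - 7*Y
(40*R(7) + P) - 30*(-33)*(-12) = (40*(2 - 7*7) - 80) - 30*(-33)*(-12) = (40*(2 - 49) - 80) - (-990)*(-12) = (40*(-47) - 80) - 1*11880 = (-1880 - 80) - 11880 = -1960 - 11880 = -13840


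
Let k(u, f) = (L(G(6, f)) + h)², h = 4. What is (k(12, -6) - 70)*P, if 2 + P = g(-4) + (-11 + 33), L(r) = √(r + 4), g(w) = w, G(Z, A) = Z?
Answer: -704 + 128*√10 ≈ -299.23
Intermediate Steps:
L(r) = √(4 + r)
k(u, f) = (4 + √10)² (k(u, f) = (√(4 + 6) + 4)² = (√10 + 4)² = (4 + √10)²)
P = 16 (P = -2 + (-4 + (-11 + 33)) = -2 + (-4 + 22) = -2 + 18 = 16)
(k(12, -6) - 70)*P = ((4 + √10)² - 70)*16 = (-70 + (4 + √10)²)*16 = -1120 + 16*(4 + √10)²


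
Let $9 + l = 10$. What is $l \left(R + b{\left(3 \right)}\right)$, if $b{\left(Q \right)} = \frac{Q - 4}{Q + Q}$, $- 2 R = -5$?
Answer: $\frac{7}{3} \approx 2.3333$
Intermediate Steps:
$R = \frac{5}{2}$ ($R = \left(- \frac{1}{2}\right) \left(-5\right) = \frac{5}{2} \approx 2.5$)
$b{\left(Q \right)} = \frac{-4 + Q}{2 Q}$
$l = 1$ ($l = -9 + 10 = 1$)
$l \left(R + b{\left(3 \right)}\right) = 1 \left(\frac{5}{2} + \frac{-4 + 3}{2 \cdot 3}\right) = 1 \left(\frac{5}{2} + \frac{1}{2} \cdot \frac{1}{3} \left(-1\right)\right) = 1 \left(\frac{5}{2} - \frac{1}{6}\right) = 1 \cdot \frac{7}{3} = \frac{7}{3}$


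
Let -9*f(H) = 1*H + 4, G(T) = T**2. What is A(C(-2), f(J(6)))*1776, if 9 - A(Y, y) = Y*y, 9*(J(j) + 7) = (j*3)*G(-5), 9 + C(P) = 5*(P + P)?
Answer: -758944/3 ≈ -2.5298e+5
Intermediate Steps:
C(P) = -9 + 10*P (C(P) = -9 + 5*(P + P) = -9 + 5*(2*P) = -9 + 10*P)
J(j) = -7 + 25*j/3 (J(j) = -7 + ((j*3)*(-5)**2)/9 = -7 + ((3*j)*25)/9 = -7 + (75*j)/9 = -7 + 25*j/3)
f(H) = -4/9 - H/9 (f(H) = -(1*H + 4)/9 = -(H + 4)/9 = -(4 + H)/9 = -4/9 - H/9)
A(Y, y) = 9 - Y*y
A(C(-2), f(J(6)))*1776 = (9 - (-9 + 10*(-2))*(-4/9 - (-7 + (25/3)*6)/9))*1776 = (9 - (-9 - 20)*(-4/9 - (-7 + 50)/9))*1776 = (9 - 1*(-29)*(-4/9 - 1/9*43))*1776 = (9 - 1*(-29)*(-4/9 - 43/9))*1776 = (9 - 1*(-29)*(-47/9))*1776 = (9 - 1363/9)*1776 = -1282/9*1776 = -758944/3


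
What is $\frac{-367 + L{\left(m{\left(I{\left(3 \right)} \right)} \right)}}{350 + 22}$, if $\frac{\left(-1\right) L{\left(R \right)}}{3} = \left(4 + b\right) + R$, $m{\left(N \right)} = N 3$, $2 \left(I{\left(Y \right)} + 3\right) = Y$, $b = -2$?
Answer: $- \frac{719}{744} \approx -0.9664$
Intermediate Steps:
$I{\left(Y \right)} = -3 + \frac{Y}{2}$
$m{\left(N \right)} = 3 N$
$L{\left(R \right)} = -6 - 3 R$ ($L{\left(R \right)} = - 3 \left(\left(4 - 2\right) + R\right) = - 3 \left(2 + R\right) = -6 - 3 R$)
$\frac{-367 + L{\left(m{\left(I{\left(3 \right)} \right)} \right)}}{350 + 22} = \frac{-367 - \left(6 + 3 \cdot 3 \left(-3 + \frac{1}{2} \cdot 3\right)\right)}{350 + 22} = \frac{-367 - \left(6 + 3 \cdot 3 \left(-3 + \frac{3}{2}\right)\right)}{372} = \left(-367 - \left(6 + 3 \cdot 3 \left(- \frac{3}{2}\right)\right)\right) \frac{1}{372} = \left(-367 - - \frac{15}{2}\right) \frac{1}{372} = \left(-367 + \left(-6 + \frac{27}{2}\right)\right) \frac{1}{372} = \left(-367 + \frac{15}{2}\right) \frac{1}{372} = \left(- \frac{719}{2}\right) \frac{1}{372} = - \frac{719}{744}$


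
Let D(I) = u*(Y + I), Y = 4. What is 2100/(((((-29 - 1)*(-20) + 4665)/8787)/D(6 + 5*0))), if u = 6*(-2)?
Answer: -16402400/39 ≈ -4.2057e+5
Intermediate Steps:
u = -12
D(I) = -48 - 12*I (D(I) = -12*(4 + I) = -48 - 12*I)
2100/(((((-29 - 1)*(-20) + 4665)/8787)/D(6 + 5*0))) = 2100/(((((-29 - 1)*(-20) + 4665)/8787)/(-48 - 12*(6 + 5*0)))) = 2100/((((-30*(-20) + 4665)*(1/8787))/(-48 - 12*(6 + 0)))) = 2100/((((600 + 4665)*(1/8787))/(-48 - 12*6))) = 2100/(((5265*(1/8787))/(-48 - 72))) = 2100/(((1755/2929)/(-120))) = 2100/(((1755/2929)*(-1/120))) = 2100/(-117/23432) = 2100*(-23432/117) = -16402400/39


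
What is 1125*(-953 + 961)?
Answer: 9000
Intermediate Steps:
1125*(-953 + 961) = 1125*8 = 9000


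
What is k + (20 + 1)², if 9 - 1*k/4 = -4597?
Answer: 18865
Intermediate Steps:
k = 18424 (k = 36 - 4*(-4597) = 36 + 18388 = 18424)
k + (20 + 1)² = 18424 + (20 + 1)² = 18424 + 21² = 18424 + 441 = 18865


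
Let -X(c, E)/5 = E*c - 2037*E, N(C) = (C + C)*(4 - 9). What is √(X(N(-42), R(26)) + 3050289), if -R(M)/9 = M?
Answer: 3*√128711 ≈ 1076.3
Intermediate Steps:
R(M) = -9*M
N(C) = -10*C (N(C) = (2*C)*(-5) = -10*C)
X(c, E) = 10185*E - 5*E*c (X(c, E) = -5*(E*c - 2037*E) = -5*(-2037*E + E*c) = 10185*E - 5*E*c)
√(X(N(-42), R(26)) + 3050289) = √(5*(-9*26)*(2037 - (-10)*(-42)) + 3050289) = √(5*(-234)*(2037 - 1*420) + 3050289) = √(5*(-234)*(2037 - 420) + 3050289) = √(5*(-234)*1617 + 3050289) = √(-1891890 + 3050289) = √1158399 = 3*√128711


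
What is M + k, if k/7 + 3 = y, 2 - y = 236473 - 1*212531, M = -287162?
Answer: -454763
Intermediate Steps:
y = -23940 (y = 2 - (236473 - 1*212531) = 2 - (236473 - 212531) = 2 - 1*23942 = 2 - 23942 = -23940)
k = -167601 (k = -21 + 7*(-23940) = -21 - 167580 = -167601)
M + k = -287162 - 167601 = -454763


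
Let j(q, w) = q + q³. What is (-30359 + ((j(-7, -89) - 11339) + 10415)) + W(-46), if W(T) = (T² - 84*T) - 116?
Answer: -25769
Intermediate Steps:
W(T) = -116 + T² - 84*T
(-30359 + ((j(-7, -89) - 11339) + 10415)) + W(-46) = (-30359 + (((-7 + (-7)³) - 11339) + 10415)) + (-116 + (-46)² - 84*(-46)) = (-30359 + (((-7 - 343) - 11339) + 10415)) + (-116 + 2116 + 3864) = (-30359 + ((-350 - 11339) + 10415)) + 5864 = (-30359 + (-11689 + 10415)) + 5864 = (-30359 - 1274) + 5864 = -31633 + 5864 = -25769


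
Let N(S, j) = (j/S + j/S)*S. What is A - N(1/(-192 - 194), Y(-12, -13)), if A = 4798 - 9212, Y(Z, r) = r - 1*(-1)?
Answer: -4390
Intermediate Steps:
Y(Z, r) = 1 + r (Y(Z, r) = r + 1 = 1 + r)
N(S, j) = 2*j (N(S, j) = (2*j/S)*S = 2*j)
A = -4414
A - N(1/(-192 - 194), Y(-12, -13)) = -4414 - 2*(1 - 13) = -4414 - 2*(-12) = -4414 - 1*(-24) = -4414 + 24 = -4390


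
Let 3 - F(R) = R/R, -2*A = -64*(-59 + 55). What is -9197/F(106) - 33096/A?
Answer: -69439/16 ≈ -4339.9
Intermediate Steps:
A = -128 (A = -(-32)*(-59 + 55) = -(-32)*(-4) = -½*256 = -128)
F(R) = 2 (F(R) = 3 - R/R = 3 - 1*1 = 3 - 1 = 2)
-9197/F(106) - 33096/A = -9197/2 - 33096/(-128) = -9197*½ - 33096*(-1/128) = -9197/2 + 4137/16 = -69439/16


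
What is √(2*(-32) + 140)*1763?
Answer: 3526*√19 ≈ 15369.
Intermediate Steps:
√(2*(-32) + 140)*1763 = √(-64 + 140)*1763 = √76*1763 = (2*√19)*1763 = 3526*√19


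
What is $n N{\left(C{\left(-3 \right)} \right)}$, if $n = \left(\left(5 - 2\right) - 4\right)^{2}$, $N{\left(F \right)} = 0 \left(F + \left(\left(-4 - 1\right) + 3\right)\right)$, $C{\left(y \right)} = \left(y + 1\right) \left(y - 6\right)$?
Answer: $0$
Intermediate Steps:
$C{\left(y \right)} = \left(1 + y\right) \left(-6 + y\right)$
$N{\left(F \right)} = 0$ ($N{\left(F \right)} = 0 \left(F + \left(-5 + 3\right)\right) = 0 \left(F - 2\right) = 0 \left(-2 + F\right) = 0$)
$n = 1$ ($n = \left(3 - 4\right)^{2} = \left(-1\right)^{2} = 1$)
$n N{\left(C{\left(-3 \right)} \right)} = 1 \cdot 0 = 0$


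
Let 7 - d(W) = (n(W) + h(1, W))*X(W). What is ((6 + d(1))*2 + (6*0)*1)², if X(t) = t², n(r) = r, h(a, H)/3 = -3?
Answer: 1764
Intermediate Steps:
h(a, H) = -9 (h(a, H) = 3*(-3) = -9)
d(W) = 7 - W²*(-9 + W) (d(W) = 7 - (W - 9)*W² = 7 - (-9 + W)*W² = 7 - W²*(-9 + W))
((6 + d(1))*2 + (6*0)*1)² = ((6 + (7 - 1*1³ + 9*1²))*2 + (6*0)*1)² = ((6 + (7 - 1*1 + 9*1))*2 + 0*1)² = ((6 + (7 - 1 + 9))*2 + 0)² = ((6 + 15)*2 + 0)² = (21*2 + 0)² = (42 + 0)² = 42² = 1764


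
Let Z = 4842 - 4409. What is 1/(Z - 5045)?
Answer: -1/4612 ≈ -0.00021683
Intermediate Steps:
Z = 433
1/(Z - 5045) = 1/(433 - 5045) = 1/(-4612) = -1/4612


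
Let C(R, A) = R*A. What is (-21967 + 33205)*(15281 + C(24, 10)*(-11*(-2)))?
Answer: 231064518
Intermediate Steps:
C(R, A) = A*R
(-21967 + 33205)*(15281 + C(24, 10)*(-11*(-2))) = (-21967 + 33205)*(15281 + (10*24)*(-11*(-2))) = 11238*(15281 + 240*22) = 11238*(15281 + 5280) = 11238*20561 = 231064518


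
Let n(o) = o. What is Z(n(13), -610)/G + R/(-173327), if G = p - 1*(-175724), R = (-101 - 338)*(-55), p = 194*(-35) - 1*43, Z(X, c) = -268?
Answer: -374938621/2661215487 ≈ -0.14089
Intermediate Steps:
p = -6833 (p = -6790 - 43 = -6833)
R = 24145 (R = -439*(-55) = 24145)
G = 168891 (G = -6833 - 1*(-175724) = -6833 + 175724 = 168891)
Z(n(13), -610)/G + R/(-173327) = -268/168891 + 24145/(-173327) = -268*1/168891 + 24145*(-1/173327) = -268/168891 - 2195/15757 = -374938621/2661215487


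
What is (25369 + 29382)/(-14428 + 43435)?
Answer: 54751/29007 ≈ 1.8875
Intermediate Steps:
(25369 + 29382)/(-14428 + 43435) = 54751/29007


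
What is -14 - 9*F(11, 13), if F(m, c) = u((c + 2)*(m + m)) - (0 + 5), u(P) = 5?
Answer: -14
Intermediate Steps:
F(m, c) = 0 (F(m, c) = 5 - (0 + 5) = 5 - 1*5 = 5 - 5 = 0)
-14 - 9*F(11, 13) = -14 - 9*0 = -14 + 0 = -14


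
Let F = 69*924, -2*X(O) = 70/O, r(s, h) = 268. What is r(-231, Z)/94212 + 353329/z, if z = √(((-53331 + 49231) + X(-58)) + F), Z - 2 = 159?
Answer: 67/23553 + 353329*√200684814/3460083 ≈ 1446.6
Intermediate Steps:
Z = 161 (Z = 2 + 159 = 161)
X(O) = -35/O
F = 63756
z = √200684814/58 (z = √(((-53331 + 49231) - 35/(-58)) + 63756) = √((-4100 - 35*(-1/58)) + 63756) = √((-4100 + 35/58) + 63756) = √(-237765/58 + 63756) = √(3460083/58) = √200684814/58 ≈ 244.25)
r(-231, Z)/94212 + 353329/z = 268/94212 + 353329/((√200684814/58)) = 268*(1/94212) + 353329*(√200684814/3460083) = 67/23553 + 353329*√200684814/3460083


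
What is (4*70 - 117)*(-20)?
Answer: -3260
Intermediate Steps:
(4*70 - 117)*(-20) = (280 - 117)*(-20) = 163*(-20) = -3260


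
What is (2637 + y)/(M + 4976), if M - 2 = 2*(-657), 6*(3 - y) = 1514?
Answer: 7163/10992 ≈ 0.65166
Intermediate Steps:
y = -748/3 (y = 3 - ⅙*1514 = 3 - 757/3 = -748/3 ≈ -249.33)
M = -1312 (M = 2 + 2*(-657) = 2 - 1314 = -1312)
(2637 + y)/(M + 4976) = (2637 - 748/3)/(-1312 + 4976) = (7163/3)/3664 = (7163/3)*(1/3664) = 7163/10992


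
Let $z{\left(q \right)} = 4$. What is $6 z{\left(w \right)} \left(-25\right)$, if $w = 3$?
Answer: $-600$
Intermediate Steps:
$6 z{\left(w \right)} \left(-25\right) = 6 \cdot 4 \left(-25\right) = 24 \left(-25\right) = -600$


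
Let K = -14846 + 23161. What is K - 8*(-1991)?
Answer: 24243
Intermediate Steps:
K = 8315
K - 8*(-1991) = 8315 - 8*(-1991) = 8315 - 1*(-15928) = 8315 + 15928 = 24243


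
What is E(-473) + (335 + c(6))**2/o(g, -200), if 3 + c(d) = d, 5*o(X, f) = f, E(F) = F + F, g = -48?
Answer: -38021/10 ≈ -3802.1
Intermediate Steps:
E(F) = 2*F
o(X, f) = f/5
c(d) = -3 + d
E(-473) + (335 + c(6))**2/o(g, -200) = 2*(-473) + (335 + (-3 + 6))**2/(((1/5)*(-200))) = -946 + (335 + 3)**2/(-40) = -946 + 338**2*(-1/40) = -946 + 114244*(-1/40) = -946 - 28561/10 = -38021/10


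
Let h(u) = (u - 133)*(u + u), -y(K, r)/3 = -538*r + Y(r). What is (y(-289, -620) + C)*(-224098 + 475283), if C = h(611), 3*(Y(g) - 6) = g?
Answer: -104483414970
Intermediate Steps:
Y(g) = 6 + g/3
y(K, r) = -18 + 1613*r (y(K, r) = -3*(-538*r + (6 + r/3)) = -3*(6 - 1613*r/3) = -18 + 1613*r)
h(u) = 2*u*(-133 + u) (h(u) = (-133 + u)*(2*u) = 2*u*(-133 + u))
C = 584116 (C = 2*611*(-133 + 611) = 2*611*478 = 584116)
(y(-289, -620) + C)*(-224098 + 475283) = ((-18 + 1613*(-620)) + 584116)*(-224098 + 475283) = ((-18 - 1000060) + 584116)*251185 = (-1000078 + 584116)*251185 = -415962*251185 = -104483414970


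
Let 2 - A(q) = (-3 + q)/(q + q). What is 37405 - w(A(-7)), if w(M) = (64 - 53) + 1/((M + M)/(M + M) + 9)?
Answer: 373939/10 ≈ 37394.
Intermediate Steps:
A(q) = 2 - (-3 + q)/(2*q) (A(q) = 2 - (-3 + q)/(q + q) = 2 - (-3 + q)/(2*q))
w(M) = 111/10 (w(M) = 11 + 1/((2*M)/((2*M)) + 9) = 11 + 1/((2*M)*(1/(2*M)) + 9) = 11 + 1/(1 + 9) = 11 + 1/10 = 11 + ⅒ = 111/10)
37405 - w(A(-7)) = 37405 - 1*111/10 = 37405 - 111/10 = 373939/10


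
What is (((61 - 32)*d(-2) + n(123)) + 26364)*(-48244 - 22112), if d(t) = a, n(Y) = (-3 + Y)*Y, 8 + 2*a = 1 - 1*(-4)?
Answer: -2890259658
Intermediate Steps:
a = -3/2 (a = -4 + (1 - 1*(-4))/2 = -4 + (1 + 4)/2 = -4 + (1/2)*5 = -4 + 5/2 = -3/2 ≈ -1.5000)
n(Y) = Y*(-3 + Y)
d(t) = -3/2
(((61 - 32)*d(-2) + n(123)) + 26364)*(-48244 - 22112) = (((61 - 32)*(-3/2) + 123*(-3 + 123)) + 26364)*(-48244 - 22112) = ((29*(-3/2) + 123*120) + 26364)*(-70356) = ((-87/2 + 14760) + 26364)*(-70356) = (29433/2 + 26364)*(-70356) = (82161/2)*(-70356) = -2890259658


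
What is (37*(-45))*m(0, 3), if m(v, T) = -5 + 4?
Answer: 1665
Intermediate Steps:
m(v, T) = -1
(37*(-45))*m(0, 3) = (37*(-45))*(-1) = -1665*(-1) = 1665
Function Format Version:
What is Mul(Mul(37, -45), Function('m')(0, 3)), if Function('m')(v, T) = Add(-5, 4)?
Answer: 1665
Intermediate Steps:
Function('m')(v, T) = -1
Mul(Mul(37, -45), Function('m')(0, 3)) = Mul(Mul(37, -45), -1) = Mul(-1665, -1) = 1665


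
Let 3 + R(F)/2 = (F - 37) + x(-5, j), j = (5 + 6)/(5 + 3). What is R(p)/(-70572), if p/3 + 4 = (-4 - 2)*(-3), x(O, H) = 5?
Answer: -7/35286 ≈ -0.00019838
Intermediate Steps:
j = 11/8 ≈ 1.3750
p = 42 (p = -12 + 3*((-4 - 2)*(-3)) = -12 + 3*(-6*(-3)) = -12 + 3*18 = -12 + 54 = 42)
R(F) = -70 + 2*F (R(F) = -6 + 2*((F - 37) + 5) = -6 + 2*((-37 + F) + 5) = -6 + 2*(-32 + F) = -6 + (-64 + 2*F) = -70 + 2*F)
R(p)/(-70572) = (-70 + 2*42)/(-70572) = (-70 + 84)*(-1/70572) = 14*(-1/70572) = -7/35286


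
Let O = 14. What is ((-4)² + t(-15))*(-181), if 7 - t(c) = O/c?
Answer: -64979/15 ≈ -4331.9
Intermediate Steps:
t(c) = 7 - 14/c
((-4)² + t(-15))*(-181) = ((-4)² + (7 - 14/(-15)))*(-181) = (16 + (7 - 14*(-1/15)))*(-181) = (16 + (7 + 14/15))*(-181) = (16 + 119/15)*(-181) = (359/15)*(-181) = -64979/15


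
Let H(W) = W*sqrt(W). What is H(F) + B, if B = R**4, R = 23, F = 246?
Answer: 279841 + 246*sqrt(246) ≈ 2.8370e+5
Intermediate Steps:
B = 279841 (B = 23**4 = 279841)
H(W) = W**(3/2)
H(F) + B = 246**(3/2) + 279841 = 246*sqrt(246) + 279841 = 279841 + 246*sqrt(246)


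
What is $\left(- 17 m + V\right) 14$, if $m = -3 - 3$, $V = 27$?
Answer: $1806$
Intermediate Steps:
$m = -6$ ($m = -3 - 3 = -6$)
$\left(- 17 m + V\right) 14 = \left(\left(-17\right) \left(-6\right) + 27\right) 14 = \left(102 + 27\right) 14 = 129 \cdot 14 = 1806$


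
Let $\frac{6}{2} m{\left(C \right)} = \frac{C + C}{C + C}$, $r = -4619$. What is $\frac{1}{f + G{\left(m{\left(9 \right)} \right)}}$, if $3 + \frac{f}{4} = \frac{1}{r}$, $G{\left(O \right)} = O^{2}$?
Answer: $- \frac{41571}{494269} \approx -0.084106$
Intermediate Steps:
$m{\left(C \right)} = \frac{1}{3}$ ($m{\left(C \right)} = \frac{\left(C + C\right) \frac{1}{C + C}}{3} = \frac{2 C \frac{1}{2 C}}{3} = \frac{1}{3} \cdot 1 = \frac{1}{3}$)
$f = - \frac{55432}{4619}$ ($f = -12 + \frac{4}{-4619} = -12 + 4 \left(- \frac{1}{4619}\right) = -12 - \frac{4}{4619} = - \frac{55432}{4619} \approx -12.001$)
$\frac{1}{f + G{\left(m{\left(9 \right)} \right)}} = \frac{1}{- \frac{55432}{4619} + \left(\frac{1}{3}\right)^{2}} = \frac{1}{- \frac{55432}{4619} + \frac{1}{9}} = \frac{1}{- \frac{494269}{41571}} = - \frac{41571}{494269}$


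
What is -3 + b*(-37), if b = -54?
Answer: 1995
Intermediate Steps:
-3 + b*(-37) = -3 - 54*(-37) = -3 + 1998 = 1995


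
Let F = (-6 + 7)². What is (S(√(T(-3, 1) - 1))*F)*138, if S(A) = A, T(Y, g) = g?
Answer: 0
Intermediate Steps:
F = 1 (F = 1² = 1)
(S(√(T(-3, 1) - 1))*F)*138 = (√(1 - 1)*1)*138 = (√0*1)*138 = (0*1)*138 = 0*138 = 0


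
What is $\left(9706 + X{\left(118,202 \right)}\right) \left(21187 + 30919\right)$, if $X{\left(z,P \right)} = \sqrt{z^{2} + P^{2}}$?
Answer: $505740836 + 104212 \sqrt{13682} \approx 5.1793 \cdot 10^{8}$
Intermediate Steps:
$X{\left(z,P \right)} = \sqrt{P^{2} + z^{2}}$
$\left(9706 + X{\left(118,202 \right)}\right) \left(21187 + 30919\right) = \left(9706 + \sqrt{202^{2} + 118^{2}}\right) \left(21187 + 30919\right) = \left(9706 + \sqrt{40804 + 13924}\right) 52106 = \left(9706 + \sqrt{54728}\right) 52106 = \left(9706 + 2 \sqrt{13682}\right) 52106 = 505740836 + 104212 \sqrt{13682}$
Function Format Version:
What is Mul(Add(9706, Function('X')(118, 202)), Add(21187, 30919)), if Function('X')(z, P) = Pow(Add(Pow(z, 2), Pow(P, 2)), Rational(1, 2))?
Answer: Add(505740836, Mul(104212, Pow(13682, Rational(1, 2)))) ≈ 5.1793e+8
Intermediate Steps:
Function('X')(z, P) = Pow(Add(Pow(P, 2), Pow(z, 2)), Rational(1, 2))
Mul(Add(9706, Function('X')(118, 202)), Add(21187, 30919)) = Mul(Add(9706, Pow(Add(Pow(202, 2), Pow(118, 2)), Rational(1, 2))), Add(21187, 30919)) = Mul(Add(9706, Pow(Add(40804, 13924), Rational(1, 2))), 52106) = Mul(Add(9706, Pow(54728, Rational(1, 2))), 52106) = Mul(Add(9706, Mul(2, Pow(13682, Rational(1, 2)))), 52106) = Add(505740836, Mul(104212, Pow(13682, Rational(1, 2))))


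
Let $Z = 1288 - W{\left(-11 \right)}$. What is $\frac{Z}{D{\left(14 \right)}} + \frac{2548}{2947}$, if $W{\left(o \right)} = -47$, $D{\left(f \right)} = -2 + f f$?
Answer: $\frac{632651}{81674} \approx 7.746$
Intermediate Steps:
$D{\left(f \right)} = -2 + f^{2}$
$Z = 1335$ ($Z = 1288 - -47 = 1288 + 47 = 1335$)
$\frac{Z}{D{\left(14 \right)}} + \frac{2548}{2947} = \frac{1335}{-2 + 14^{2}} + \frac{2548}{2947} = \frac{1335}{-2 + 196} + 2548 \cdot \frac{1}{2947} = \frac{1335}{194} + \frac{364}{421} = \frac{632651}{81674}$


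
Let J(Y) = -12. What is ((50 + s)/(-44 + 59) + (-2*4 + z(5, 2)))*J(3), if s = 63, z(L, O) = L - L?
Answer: 28/5 ≈ 5.6000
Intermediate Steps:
z(L, O) = 0
((50 + s)/(-44 + 59) + (-2*4 + z(5, 2)))*J(3) = ((50 + 63)/(-44 + 59) + (-2*4 + 0))*(-12) = (113/15 + (-8 + 0))*(-12) = (113*(1/15) - 8)*(-12) = (113/15 - 8)*(-12) = -7/15*(-12) = 28/5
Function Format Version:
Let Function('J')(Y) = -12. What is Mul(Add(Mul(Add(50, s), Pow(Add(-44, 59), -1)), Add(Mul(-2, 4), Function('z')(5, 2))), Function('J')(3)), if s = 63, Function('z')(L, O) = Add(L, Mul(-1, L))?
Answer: Rational(28, 5) ≈ 5.6000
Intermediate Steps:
Function('z')(L, O) = 0
Mul(Add(Mul(Add(50, s), Pow(Add(-44, 59), -1)), Add(Mul(-2, 4), Function('z')(5, 2))), Function('J')(3)) = Mul(Add(Mul(Add(50, 63), Pow(Add(-44, 59), -1)), Add(Mul(-2, 4), 0)), -12) = Mul(Add(Mul(113, Pow(15, -1)), Add(-8, 0)), -12) = Mul(Add(Mul(113, Rational(1, 15)), -8), -12) = Mul(Add(Rational(113, 15), -8), -12) = Mul(Rational(-7, 15), -12) = Rational(28, 5)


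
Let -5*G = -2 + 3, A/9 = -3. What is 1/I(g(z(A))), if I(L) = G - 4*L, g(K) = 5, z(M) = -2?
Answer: -5/101 ≈ -0.049505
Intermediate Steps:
A = -27 (A = 9*(-3) = -27)
G = -⅕ (G = -(-2 + 3)/5 = -⅕*1 = -⅕ ≈ -0.20000)
I(L) = -⅕ - 4*L
1/I(g(z(A))) = 1/(-⅕ - 4*5) = 1/(-⅕ - 20) = 1/(-101/5) = -5/101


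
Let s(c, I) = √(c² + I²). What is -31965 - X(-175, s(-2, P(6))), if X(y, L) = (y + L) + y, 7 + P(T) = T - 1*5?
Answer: -31615 - 2*√10 ≈ -31621.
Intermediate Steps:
P(T) = -12 + T (P(T) = -7 + (T - 1*5) = -7 + (T - 5) = -7 + (-5 + T) = -12 + T)
s(c, I) = √(I² + c²)
X(y, L) = L + 2*y (X(y, L) = (L + y) + y = L + 2*y)
-31965 - X(-175, s(-2, P(6))) = -31965 - (√((-12 + 6)² + (-2)²) + 2*(-175)) = -31965 - (√((-6)² + 4) - 350) = -31965 - (√(36 + 4) - 350) = -31965 - (√40 - 350) = -31965 - (2*√10 - 350) = -31965 - (-350 + 2*√10) = -31965 + (350 - 2*√10) = -31615 - 2*√10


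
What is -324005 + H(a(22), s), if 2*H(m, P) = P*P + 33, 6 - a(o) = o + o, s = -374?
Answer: -508101/2 ≈ -2.5405e+5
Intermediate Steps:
a(o) = 6 - 2*o (a(o) = 6 - (o + o) = 6 - 2*o)
H(m, P) = 33/2 + P²/2 (H(m, P) = (P*P + 33)/2 = (P² + 33)/2 = (33 + P²)/2 = 33/2 + P²/2)
-324005 + H(a(22), s) = -324005 + (33/2 + (½)*(-374)²) = -324005 + (33/2 + (½)*139876) = -324005 + (33/2 + 69938) = -324005 + 139909/2 = -508101/2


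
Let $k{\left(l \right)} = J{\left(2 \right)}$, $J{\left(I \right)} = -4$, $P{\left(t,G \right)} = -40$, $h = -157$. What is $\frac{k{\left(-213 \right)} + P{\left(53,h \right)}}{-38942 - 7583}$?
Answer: $\frac{44}{46525} \approx 0.00094573$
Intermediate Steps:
$k{\left(l \right)} = -4$
$\frac{k{\left(-213 \right)} + P{\left(53,h \right)}}{-38942 - 7583} = \frac{-4 - 40}{-38942 - 7583} = - \frac{44}{-46525} = \left(-44\right) \left(- \frac{1}{46525}\right) = \frac{44}{46525}$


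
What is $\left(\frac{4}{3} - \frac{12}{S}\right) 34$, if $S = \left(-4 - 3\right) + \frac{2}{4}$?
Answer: $\frac{4216}{39} \approx 108.1$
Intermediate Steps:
$S = - \frac{13}{2}$ ($S = -7 + 2 \cdot \frac{1}{4} = -7 + \frac{1}{2} = - \frac{13}{2} \approx -6.5$)
$\left(\frac{4}{3} - \frac{12}{S}\right) 34 = \left(\frac{4}{3} - \frac{12}{- \frac{13}{2}}\right) 34 = \left(4 \cdot \frac{1}{3} - - \frac{24}{13}\right) 34 = \left(\frac{4}{3} + \frac{24}{13}\right) 34 = \frac{124}{39} \cdot 34 = \frac{4216}{39}$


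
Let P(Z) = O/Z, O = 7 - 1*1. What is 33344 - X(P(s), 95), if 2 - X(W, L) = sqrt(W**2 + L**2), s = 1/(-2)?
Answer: 33342 + sqrt(9169) ≈ 33438.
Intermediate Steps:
s = -1/2 ≈ -0.50000
O = 6 (O = 7 - 1 = 6)
P(Z) = 6/Z
X(W, L) = 2 - sqrt(L**2 + W**2) (X(W, L) = 2 - sqrt(W**2 + L**2) = 2 - sqrt(L**2 + W**2))
33344 - X(P(s), 95) = 33344 - (2 - sqrt(95**2 + (6/(-1/2))**2)) = 33344 - (2 - sqrt(9025 + (6*(-2))**2)) = 33344 - (2 - sqrt(9025 + (-12)**2)) = 33344 - (2 - sqrt(9025 + 144)) = 33344 - (2 - sqrt(9169)) = 33344 + (-2 + sqrt(9169)) = 33342 + sqrt(9169)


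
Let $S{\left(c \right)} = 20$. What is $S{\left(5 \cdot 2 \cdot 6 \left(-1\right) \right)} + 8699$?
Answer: $8719$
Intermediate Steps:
$S{\left(5 \cdot 2 \cdot 6 \left(-1\right) \right)} + 8699 = 20 + 8699 = 8719$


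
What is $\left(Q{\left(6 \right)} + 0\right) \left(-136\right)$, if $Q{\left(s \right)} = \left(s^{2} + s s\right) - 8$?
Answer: $-8704$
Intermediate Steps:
$Q{\left(s \right)} = -8 + 2 s^{2}$ ($Q{\left(s \right)} = \left(s^{2} + s^{2}\right) - 8 = 2 s^{2} - 8 = -8 + 2 s^{2}$)
$\left(Q{\left(6 \right)} + 0\right) \left(-136\right) = \left(\left(-8 + 2 \cdot 6^{2}\right) + 0\right) \left(-136\right) = \left(\left(-8 + 2 \cdot 36\right) + 0\right) \left(-136\right) = \left(\left(-8 + 72\right) + 0\right) \left(-136\right) = \left(64 + 0\right) \left(-136\right) = 64 \left(-136\right) = -8704$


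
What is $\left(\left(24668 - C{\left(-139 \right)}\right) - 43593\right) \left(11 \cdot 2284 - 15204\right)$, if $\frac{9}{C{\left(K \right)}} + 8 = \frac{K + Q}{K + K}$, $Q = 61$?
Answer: $- \frac{201428318080}{1073} \approx -1.8772 \cdot 10^{8}$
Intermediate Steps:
$C{\left(K \right)} = \frac{9}{-8 + \frac{61 + K}{2 K}}$ ($C{\left(K \right)} = \frac{9}{-8 + \frac{K + 61}{K + K}} = \frac{9}{-8 + \frac{61 + K}{2 K}}$)
$\left(\left(24668 - C{\left(-139 \right)}\right) - 43593\right) \left(11 \cdot 2284 - 15204\right) = \left(\left(24668 - \left(-18\right) \left(-139\right) \frac{1}{-61 + 15 \left(-139\right)}\right) - 43593\right) \left(11 \cdot 2284 - 15204\right) = \left(\left(24668 - \left(-18\right) \left(-139\right) \frac{1}{-61 - 2085}\right) - 43593\right) \left(25124 - 15204\right) = \left(\left(24668 - \left(-18\right) \left(-139\right) \frac{1}{-2146}\right) - 43593\right) 9920 = \left(\left(24668 - \left(-18\right) \left(-139\right) \left(- \frac{1}{2146}\right)\right) - 43593\right) 9920 = \left(\left(24668 - - \frac{1251}{1073}\right) - 43593\right) 9920 = \left(\left(24668 + \frac{1251}{1073}\right) - 43593\right) 9920 = \left(\frac{26470015}{1073} - 43593\right) 9920 = \left(- \frac{20305274}{1073}\right) 9920 = - \frac{201428318080}{1073}$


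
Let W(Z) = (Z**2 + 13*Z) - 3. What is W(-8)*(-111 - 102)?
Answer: 9159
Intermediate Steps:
W(Z) = -3 + Z**2 + 13*Z
W(-8)*(-111 - 102) = (-3 + (-8)**2 + 13*(-8))*(-111 - 102) = (-3 + 64 - 104)*(-213) = -43*(-213) = 9159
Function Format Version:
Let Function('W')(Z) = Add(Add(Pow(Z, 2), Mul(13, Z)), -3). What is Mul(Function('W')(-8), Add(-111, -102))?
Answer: 9159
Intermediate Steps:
Function('W')(Z) = Add(-3, Pow(Z, 2), Mul(13, Z))
Mul(Function('W')(-8), Add(-111, -102)) = Mul(Add(-3, Pow(-8, 2), Mul(13, -8)), Add(-111, -102)) = Mul(Add(-3, 64, -104), -213) = Mul(-43, -213) = 9159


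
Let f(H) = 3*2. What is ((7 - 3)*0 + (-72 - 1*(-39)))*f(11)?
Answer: -198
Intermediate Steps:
f(H) = 6
((7 - 3)*0 + (-72 - 1*(-39)))*f(11) = ((7 - 3)*0 + (-72 - 1*(-39)))*6 = (4*0 + (-72 + 39))*6 = (0 - 33)*6 = -33*6 = -198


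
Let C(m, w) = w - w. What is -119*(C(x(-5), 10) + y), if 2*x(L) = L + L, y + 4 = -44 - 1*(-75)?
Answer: -3213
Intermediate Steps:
y = 27 (y = -4 + (-44 - 1*(-75)) = -4 + (-44 + 75) = -4 + 31 = 27)
x(L) = L (x(L) = (L + L)/2 = (2*L)/2 = L)
C(m, w) = 0
-119*(C(x(-5), 10) + y) = -119*(0 + 27) = -119*27 = -3213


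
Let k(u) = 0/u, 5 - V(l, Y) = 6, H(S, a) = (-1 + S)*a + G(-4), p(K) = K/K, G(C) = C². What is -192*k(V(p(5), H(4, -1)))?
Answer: 0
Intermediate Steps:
p(K) = 1
H(S, a) = 16 + a*(-1 + S) (H(S, a) = (-1 + S)*a + (-4)² = a*(-1 + S) + 16 = 16 + a*(-1 + S))
V(l, Y) = -1 (V(l, Y) = 5 - 1*6 = 5 - 6 = -1)
k(u) = 0
-192*k(V(p(5), H(4, -1))) = -192*0 = 0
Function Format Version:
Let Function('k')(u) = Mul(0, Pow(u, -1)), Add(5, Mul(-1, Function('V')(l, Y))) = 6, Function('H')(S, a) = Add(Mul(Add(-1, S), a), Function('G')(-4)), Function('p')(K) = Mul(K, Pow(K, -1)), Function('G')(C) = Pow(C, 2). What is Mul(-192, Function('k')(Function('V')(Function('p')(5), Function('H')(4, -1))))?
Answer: 0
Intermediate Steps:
Function('p')(K) = 1
Function('H')(S, a) = Add(16, Mul(a, Add(-1, S))) (Function('H')(S, a) = Add(Mul(Add(-1, S), a), Pow(-4, 2)) = Add(Mul(a, Add(-1, S)), 16) = Add(16, Mul(a, Add(-1, S))))
Function('V')(l, Y) = -1 (Function('V')(l, Y) = Add(5, Mul(-1, 6)) = Add(5, -6) = -1)
Function('k')(u) = 0
Mul(-192, Function('k')(Function('V')(Function('p')(5), Function('H')(4, -1)))) = Mul(-192, 0) = 0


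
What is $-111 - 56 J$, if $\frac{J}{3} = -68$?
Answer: $11313$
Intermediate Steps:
$J = -204$ ($J = 3 \left(-68\right) = -204$)
$-111 - 56 J = -111 - -11424 = -111 + 11424 = 11313$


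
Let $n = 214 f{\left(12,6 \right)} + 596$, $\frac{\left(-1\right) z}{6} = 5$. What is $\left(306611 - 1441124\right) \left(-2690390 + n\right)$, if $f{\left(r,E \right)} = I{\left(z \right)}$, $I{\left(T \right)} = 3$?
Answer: $3050877902976$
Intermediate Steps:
$z = -30$ ($z = \left(-6\right) 5 = -30$)
$f{\left(r,E \right)} = 3$
$n = 1238$ ($n = 214 \cdot 3 + 596 = 642 + 596 = 1238$)
$\left(306611 - 1441124\right) \left(-2690390 + n\right) = \left(306611 - 1441124\right) \left(-2690390 + 1238\right) = \left(-1134513\right) \left(-2689152\right) = 3050877902976$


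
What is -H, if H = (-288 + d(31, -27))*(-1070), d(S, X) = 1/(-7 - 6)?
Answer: -4007150/13 ≈ -3.0824e+5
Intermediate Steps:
d(S, X) = -1/13 (d(S, X) = 1/(-13) = -1/13)
H = 4007150/13 (H = (-288 - 1/13)*(-1070) = -3745/13*(-1070) = 4007150/13 ≈ 3.0824e+5)
-H = -1*4007150/13 = -4007150/13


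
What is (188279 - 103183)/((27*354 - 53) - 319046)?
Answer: -85096/309541 ≈ -0.27491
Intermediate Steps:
(188279 - 103183)/((27*354 - 53) - 319046) = 85096/((9558 - 53) - 319046) = 85096/(9505 - 319046) = 85096/(-309541) = 85096*(-1/309541) = -85096/309541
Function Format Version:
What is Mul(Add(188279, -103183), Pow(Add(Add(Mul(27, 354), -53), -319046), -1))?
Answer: Rational(-85096, 309541) ≈ -0.27491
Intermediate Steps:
Mul(Add(188279, -103183), Pow(Add(Add(Mul(27, 354), -53), -319046), -1)) = Mul(85096, Pow(Add(Add(9558, -53), -319046), -1)) = Mul(85096, Pow(Add(9505, -319046), -1)) = Mul(85096, Pow(-309541, -1)) = Mul(85096, Rational(-1, 309541)) = Rational(-85096, 309541)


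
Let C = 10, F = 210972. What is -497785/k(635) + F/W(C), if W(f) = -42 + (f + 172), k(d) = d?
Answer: 3213866/4445 ≈ 723.03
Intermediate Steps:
W(f) = 130 + f (W(f) = -42 + (172 + f) = 130 + f)
-497785/k(635) + F/W(C) = -497785/635 + 210972/(130 + 10) = -497785*1/635 + 210972/140 = -99557/127 + 210972*(1/140) = -99557/127 + 52743/35 = 3213866/4445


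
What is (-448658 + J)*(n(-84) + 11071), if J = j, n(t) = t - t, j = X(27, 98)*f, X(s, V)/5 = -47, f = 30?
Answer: -5045143268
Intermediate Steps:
X(s, V) = -235 (X(s, V) = 5*(-47) = -235)
j = -7050 (j = -235*30 = -7050)
n(t) = 0
J = -7050
(-448658 + J)*(n(-84) + 11071) = (-448658 - 7050)*(0 + 11071) = -455708*11071 = -5045143268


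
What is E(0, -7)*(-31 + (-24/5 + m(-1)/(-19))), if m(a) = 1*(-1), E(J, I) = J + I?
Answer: 23772/95 ≈ 250.23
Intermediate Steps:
E(J, I) = I + J
m(a) = -1
E(0, -7)*(-31 + (-24/5 + m(-1)/(-19))) = (-7 + 0)*(-31 + (-24/5 - 1/(-19))) = -7*(-31 + (-24*1/5 - 1*(-1/19))) = -7*(-31 + (-24/5 + 1/19)) = -7*(-31 - 451/95) = -7*(-3396/95) = 23772/95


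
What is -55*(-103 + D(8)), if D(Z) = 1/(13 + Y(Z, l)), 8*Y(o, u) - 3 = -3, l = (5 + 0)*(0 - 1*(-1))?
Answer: 73590/13 ≈ 5660.8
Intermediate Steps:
l = 5 (l = 5*(0 + 1) = 5*1 = 5)
Y(o, u) = 0 (Y(o, u) = 3/8 + (1/8)*(-3) = 3/8 - 3/8 = 0)
D(Z) = 1/13 (D(Z) = 1/(13 + 0) = 1/13)
-55*(-103 + D(8)) = -55*(-103 + 1/13) = -55*(-1338/13) = 73590/13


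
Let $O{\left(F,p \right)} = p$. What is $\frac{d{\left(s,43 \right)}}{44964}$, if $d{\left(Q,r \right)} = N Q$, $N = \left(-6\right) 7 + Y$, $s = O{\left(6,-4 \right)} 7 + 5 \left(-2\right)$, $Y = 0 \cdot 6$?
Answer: $\frac{133}{3747} \approx 0.035495$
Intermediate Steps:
$Y = 0$
$s = -38$ ($s = \left(-4\right) 7 + 5 \left(-2\right) = -28 - 10 = -38$)
$N = -42$ ($N = \left(-6\right) 7 + 0 = -42 + 0 = -42$)
$d{\left(Q,r \right)} = - 42 Q$
$\frac{d{\left(s,43 \right)}}{44964} = \frac{\left(-42\right) \left(-38\right)}{44964} = 1596 \cdot \frac{1}{44964} = \frac{133}{3747}$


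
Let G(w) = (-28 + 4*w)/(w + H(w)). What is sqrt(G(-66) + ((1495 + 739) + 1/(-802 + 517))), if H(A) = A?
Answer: sqrt(2441995710)/1045 ≈ 47.289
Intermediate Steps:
G(w) = (-28 + 4*w)/(2*w) (G(w) = (-28 + 4*w)/(w + w) = (-28 + 4*w)/((2*w)) = (-28 + 4*w)*(1/(2*w)) = (-28 + 4*w)/(2*w))
sqrt(G(-66) + ((1495 + 739) + 1/(-802 + 517))) = sqrt((2 - 14/(-66)) + ((1495 + 739) + 1/(-802 + 517))) = sqrt((2 - 14*(-1/66)) + (2234 + 1/(-285))) = sqrt((2 + 7/33) + (2234 - 1/285)) = sqrt(73/33 + 636689/285) = sqrt(2336838/1045) = sqrt(2441995710)/1045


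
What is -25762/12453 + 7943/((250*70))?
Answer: -50274403/31132500 ≈ -1.6149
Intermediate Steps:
-25762/12453 + 7943/((250*70)) = -25762*1/12453 + 7943/17500 = -25762/12453 + 7943*(1/17500) = -25762/12453 + 7943/17500 = -50274403/31132500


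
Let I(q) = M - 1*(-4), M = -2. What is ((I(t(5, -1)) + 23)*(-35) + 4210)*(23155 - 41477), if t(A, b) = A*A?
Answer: -61103870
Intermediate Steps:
t(A, b) = A²
I(q) = 2 (I(q) = -2 - 1*(-4) = -2 + 4 = 2)
((I(t(5, -1)) + 23)*(-35) + 4210)*(23155 - 41477) = ((2 + 23)*(-35) + 4210)*(23155 - 41477) = (25*(-35) + 4210)*(-18322) = (-875 + 4210)*(-18322) = 3335*(-18322) = -61103870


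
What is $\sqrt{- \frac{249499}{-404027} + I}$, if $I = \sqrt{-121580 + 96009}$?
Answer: $\frac{\sqrt{100804332473 + 163237816729 i \sqrt{25571}}}{404027} \approx 8.959 + 8.9245 i$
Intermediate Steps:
$I = i \sqrt{25571}$ ($I = \sqrt{-25571} = i \sqrt{25571} \approx 159.91 i$)
$\sqrt{- \frac{249499}{-404027} + I} = \sqrt{- \frac{249499}{-404027} + i \sqrt{25571}} = \sqrt{\left(-249499\right) \left(- \frac{1}{404027}\right) + i \sqrt{25571}} = \sqrt{\frac{249499}{404027} + i \sqrt{25571}}$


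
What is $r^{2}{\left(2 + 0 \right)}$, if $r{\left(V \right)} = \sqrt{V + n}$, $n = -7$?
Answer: $-5$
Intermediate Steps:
$r{\left(V \right)} = \sqrt{-7 + V}$ ($r{\left(V \right)} = \sqrt{V - 7} = \sqrt{-7 + V}$)
$r^{2}{\left(2 + 0 \right)} = \left(\sqrt{-7 + \left(2 + 0\right)}\right)^{2} = \left(\sqrt{-7 + 2}\right)^{2} = \left(\sqrt{-5}\right)^{2} = \left(i \sqrt{5}\right)^{2} = -5$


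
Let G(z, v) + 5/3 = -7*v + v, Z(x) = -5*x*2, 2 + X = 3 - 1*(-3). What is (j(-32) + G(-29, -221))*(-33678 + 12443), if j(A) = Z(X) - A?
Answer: -83857015/3 ≈ -2.7952e+7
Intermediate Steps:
X = 4 (X = -2 + (3 - 1*(-3)) = -2 + (3 + 3) = -2 + 6 = 4)
Z(x) = -10*x
G(z, v) = -5/3 - 6*v (G(z, v) = -5/3 + (-7*v + v) = -5/3 - 6*v)
j(A) = -40 - A (j(A) = -10*4 - A = -40 - A)
(j(-32) + G(-29, -221))*(-33678 + 12443) = ((-40 - 1*(-32)) + (-5/3 - 6*(-221)))*(-33678 + 12443) = ((-40 + 32) + (-5/3 + 1326))*(-21235) = (-8 + 3973/3)*(-21235) = (3949/3)*(-21235) = -83857015/3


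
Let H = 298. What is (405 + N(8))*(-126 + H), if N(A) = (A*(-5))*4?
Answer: 42140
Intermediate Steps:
N(A) = -20*A (N(A) = -5*A*4 = -20*A)
(405 + N(8))*(-126 + H) = (405 - 20*8)*(-126 + 298) = (405 - 160)*172 = 245*172 = 42140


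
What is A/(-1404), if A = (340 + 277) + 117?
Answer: -367/702 ≈ -0.52279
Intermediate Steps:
A = 734 (A = 617 + 117 = 734)
A/(-1404) = 734/(-1404) = -1/1404*734 = -367/702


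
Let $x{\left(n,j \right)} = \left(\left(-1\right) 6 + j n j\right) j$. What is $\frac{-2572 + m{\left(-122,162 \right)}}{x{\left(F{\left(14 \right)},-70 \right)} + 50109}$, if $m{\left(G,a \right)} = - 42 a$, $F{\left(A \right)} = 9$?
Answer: $\frac{9376}{3036471} \approx 0.0030878$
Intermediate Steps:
$x{\left(n,j \right)} = j \left(-6 + n j^{2}\right)$ ($x{\left(n,j \right)} = \left(-6 + j j n\right) j = \left(-6 + n j^{2}\right) j = j \left(-6 + n j^{2}\right)$)
$\frac{-2572 + m{\left(-122,162 \right)}}{x{\left(F{\left(14 \right)},-70 \right)} + 50109} = \frac{-2572 - 6804}{- 70 \left(-6 + 9 \left(-70\right)^{2}\right) + 50109} = \frac{-2572 - 6804}{- 70 \left(-6 + 9 \cdot 4900\right) + 50109} = - \frac{9376}{- 70 \left(-6 + 44100\right) + 50109} = - \frac{9376}{\left(-70\right) 44094 + 50109} = - \frac{9376}{-3086580 + 50109} = - \frac{9376}{-3036471} = \left(-9376\right) \left(- \frac{1}{3036471}\right) = \frac{9376}{3036471}$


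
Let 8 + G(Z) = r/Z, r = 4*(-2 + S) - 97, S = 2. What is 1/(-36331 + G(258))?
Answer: -258/9375559 ≈ -2.7518e-5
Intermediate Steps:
r = -97 (r = 4*(-2 + 2) - 97 = 4*0 - 97 = 0 - 97 = -97)
G(Z) = -8 - 97/Z
1/(-36331 + G(258)) = 1/(-36331 + (-8 - 97/258)) = 1/(-36331 - 2161/258) = 1/(-9375559/258) = -258/9375559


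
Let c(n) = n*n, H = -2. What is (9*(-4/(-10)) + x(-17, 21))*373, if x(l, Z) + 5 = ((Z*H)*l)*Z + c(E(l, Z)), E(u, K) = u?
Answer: 28500184/5 ≈ 5.7000e+6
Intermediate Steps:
c(n) = n²
x(l, Z) = -5 + l² - 2*l*Z² (x(l, Z) = -5 + (((Z*(-2))*l)*Z + l²) = -5 + (((-2*Z)*l)*Z + l²) = -5 + ((-2*Z*l)*Z + l²) = -5 + (-2*l*Z² + l²) = -5 + (l² - 2*l*Z²) = -5 + l² - 2*l*Z²)
(9*(-4/(-10)) + x(-17, 21))*373 = (9*(-4/(-10)) + (-5 + (-17)² - 2*(-17)*21²))*373 = (9*(-4*(-⅒)) + (-5 + 289 - 2*(-17)*441))*373 = (9*(⅖) + (-5 + 289 + 14994))*373 = (18/5 + 15278)*373 = (76408/5)*373 = 28500184/5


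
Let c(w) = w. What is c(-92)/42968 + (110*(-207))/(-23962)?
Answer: 122022107/128699902 ≈ 0.94811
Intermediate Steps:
c(-92)/42968 + (110*(-207))/(-23962) = -92/42968 + (110*(-207))/(-23962) = -92*1/42968 - 22770*(-1/23962) = -23/10742 + 11385/11981 = 122022107/128699902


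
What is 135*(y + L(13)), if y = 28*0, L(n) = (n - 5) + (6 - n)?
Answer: 135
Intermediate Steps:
L(n) = 1 (L(n) = (-5 + n) + (6 - n) = 1)
y = 0
135*(y + L(13)) = 135*(0 + 1) = 135*1 = 135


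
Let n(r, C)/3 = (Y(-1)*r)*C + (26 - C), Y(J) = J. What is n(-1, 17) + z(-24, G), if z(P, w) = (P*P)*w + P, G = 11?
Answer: 6390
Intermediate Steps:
n(r, C) = 78 - 3*C - 3*C*r (n(r, C) = 3*((-r)*C + (26 - C)) = 3*(-C*r + (26 - C)) = 3*(26 - C - C*r) = 78 - 3*C - 3*C*r)
z(P, w) = P + w*P² (z(P, w) = P²*w + P = w*P² + P = P + w*P²)
n(-1, 17) + z(-24, G) = (78 - 3*17 - 3*17*(-1)) - 24*(1 - 24*11) = (78 - 51 + 51) - 24*(1 - 264) = 78 - 24*(-263) = 78 + 6312 = 6390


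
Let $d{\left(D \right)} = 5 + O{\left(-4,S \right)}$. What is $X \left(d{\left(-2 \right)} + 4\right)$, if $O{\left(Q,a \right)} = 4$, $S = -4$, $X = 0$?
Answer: $0$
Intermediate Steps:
$d{\left(D \right)} = 9$ ($d{\left(D \right)} = 5 + 4 = 9$)
$X \left(d{\left(-2 \right)} + 4\right) = 0 \left(9 + 4\right) = 0 \cdot 13 = 0$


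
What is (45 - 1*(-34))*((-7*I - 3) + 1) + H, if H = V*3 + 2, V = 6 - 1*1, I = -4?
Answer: 2071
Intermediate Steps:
V = 5 (V = 6 - 1 = 5)
H = 17 (H = 5*3 + 2 = 15 + 2 = 17)
(45 - 1*(-34))*((-7*I - 3) + 1) + H = (45 - 1*(-34))*((-7*(-4) - 3) + 1) + 17 = (45 + 34)*((28 - 3) + 1) + 17 = 79*(25 + 1) + 17 = 79*26 + 17 = 2054 + 17 = 2071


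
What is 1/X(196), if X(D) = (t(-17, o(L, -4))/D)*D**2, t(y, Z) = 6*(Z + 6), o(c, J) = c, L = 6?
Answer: 1/14112 ≈ 7.0862e-5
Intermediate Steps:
t(y, Z) = 36 + 6*Z (t(y, Z) = 6*(6 + Z) = 36 + 6*Z)
X(D) = 72*D (X(D) = ((36 + 6*6)/D)*D**2 = ((36 + 36)/D)*D**2 = (72/D)*D**2 = 72*D)
1/X(196) = 1/(72*196) = 1/14112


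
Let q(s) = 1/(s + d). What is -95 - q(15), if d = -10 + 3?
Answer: -761/8 ≈ -95.125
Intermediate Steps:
d = -7
q(s) = 1/(-7 + s) (q(s) = 1/(s - 7) = 1/(-7 + s))
-95 - q(15) = -95 - 1/(-7 + 15) = -95 - 1/8 = -761/8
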